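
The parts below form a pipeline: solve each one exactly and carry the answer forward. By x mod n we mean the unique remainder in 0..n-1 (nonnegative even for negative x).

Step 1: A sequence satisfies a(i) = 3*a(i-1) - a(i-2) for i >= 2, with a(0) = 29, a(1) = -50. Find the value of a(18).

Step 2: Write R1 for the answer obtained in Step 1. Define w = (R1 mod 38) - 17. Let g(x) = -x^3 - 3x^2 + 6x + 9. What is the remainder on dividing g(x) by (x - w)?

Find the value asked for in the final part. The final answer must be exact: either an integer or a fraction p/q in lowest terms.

Step 1: a(2) = 3*(-50) - 1*(29) = -179; iterating: a(2)=-179, a(3)=-487, a(4)=-1282, a(5)=-3359, a(6)=-8795, a(7)=-23026, a(8)=-60283, a(9)=-157823, a(10)=-413186, a(11)=-1081735, a(12)=-2832019, a(13)=-7414322, a(14)=-19410947, a(15)=-50818519, a(16)=-133044610, a(17)=-348315311, a(18)=-911901323; answer -911901323
Step 2: R1 = -911901323; w = 12; remainder = value at the root: -1*(12)^3 - 3*(12)^2 + 6*(12)^1 + 9 = (-1728) + (-432) + (72) + (9) = -2079; answer -2079

-2079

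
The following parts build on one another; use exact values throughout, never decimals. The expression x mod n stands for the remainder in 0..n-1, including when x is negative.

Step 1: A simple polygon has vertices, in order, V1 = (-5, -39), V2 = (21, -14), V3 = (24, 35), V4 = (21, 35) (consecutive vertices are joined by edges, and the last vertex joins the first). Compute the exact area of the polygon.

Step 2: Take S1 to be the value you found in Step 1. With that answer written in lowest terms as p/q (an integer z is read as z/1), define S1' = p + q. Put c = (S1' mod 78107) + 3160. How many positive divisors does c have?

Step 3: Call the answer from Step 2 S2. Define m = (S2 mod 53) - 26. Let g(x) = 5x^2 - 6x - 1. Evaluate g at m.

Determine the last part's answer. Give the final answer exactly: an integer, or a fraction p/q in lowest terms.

Step 1: cross terms: (-5*-14 - 21*-39)=889, (21*35 - 24*-14)=1071, (24*35 - 21*35)=105, (21*-39 - -5*35)=-644; twice the area = |1421| = 1421; area = 1421/2; answer 1421/2
Step 2: S1 = 1421/2; threaded value p + q = 1423; c = 4583; 4583 is prime, so its only divisors are 1 and 4583; count = 2; answer 2
Step 3: S2 = 2; m = -24; 5*(-24)^2 - 6*(-24)^1 - 1 = (2880) + (144) + (-1) = 3023; answer 3023

3023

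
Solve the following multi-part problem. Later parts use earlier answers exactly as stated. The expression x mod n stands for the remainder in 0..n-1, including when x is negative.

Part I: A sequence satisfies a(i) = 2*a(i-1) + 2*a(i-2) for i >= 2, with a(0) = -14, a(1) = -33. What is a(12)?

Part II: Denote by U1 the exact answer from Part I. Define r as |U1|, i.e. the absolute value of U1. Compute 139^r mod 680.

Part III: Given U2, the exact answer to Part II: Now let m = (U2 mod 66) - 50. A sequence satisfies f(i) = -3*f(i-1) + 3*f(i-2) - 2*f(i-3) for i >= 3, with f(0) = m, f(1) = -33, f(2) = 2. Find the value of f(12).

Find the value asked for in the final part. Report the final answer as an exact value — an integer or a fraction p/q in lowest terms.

Part I: a(2) = 2*(-33) + 2*(-14) = -94; iterating: a(2)=-94, a(3)=-254, a(4)=-696, a(5)=-1900, a(6)=-5192, a(7)=-14184, a(8)=-38752, a(9)=-105872, a(10)=-289248, a(11)=-790240, a(12)=-2158976; answer -2158976
Part II: U1 = -2158976; r = 2158976; squarings mod 680: 139^1=139, 139^2=281, 139^4=81, 139^8=441, 139^16=1, 139^32=1, 139^64=1, 139^128=1, 139^256=1, 139^512=1, 139^1024=1, 139^2048=1, 139^4096=1, 139^8192=1, 139^16384=1, 139^32768=1, 139^65536=1, 139^131072=1, 139^262144=1, 139^524288=1, 139^1048576=1, 139^2097152=1; 139^2158976 = 139^128 * 139^256 * 139^4096 * 139^8192 * 139^16384 * 139^32768 * 139^2097152 = 1 (mod 680); answer 1
Part III: U2 = 1; m = -49; f(3) = -3*(2) + 3*(-33) - 2*(-49) = -7; iterating: f(3)=-7, f(4)=93, f(5)=-304, f(6)=1205, f(7)=-4713, f(8)=18362, f(9)=-71635, f(10)=279417, f(11)=-1089880, f(12)=4251161; answer 4251161

4251161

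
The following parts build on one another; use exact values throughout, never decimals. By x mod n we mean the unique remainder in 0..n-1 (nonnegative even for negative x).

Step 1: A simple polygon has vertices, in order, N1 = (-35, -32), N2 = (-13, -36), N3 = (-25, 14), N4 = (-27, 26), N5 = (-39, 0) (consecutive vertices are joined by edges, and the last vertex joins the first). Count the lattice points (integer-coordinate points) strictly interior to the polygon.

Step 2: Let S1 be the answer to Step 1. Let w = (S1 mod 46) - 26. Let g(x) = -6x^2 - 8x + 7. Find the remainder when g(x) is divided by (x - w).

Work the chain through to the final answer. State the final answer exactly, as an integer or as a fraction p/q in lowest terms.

-1863

Step 1: cross terms: (-35*-36 - -13*-32)=844, (-13*14 - -25*-36)=-1082, (-25*26 - -27*14)=-272, (-27*0 - -39*26)=1014, (-39*-32 - -35*0)=1248; twice the area = |1752| = 1752; area = 876; boundary points = 2 + 2 + 2 + 2 + 4 = 12; strictly interior points = area - boundary/2 + 1 = 871; answer 871
Step 2: S1 = 871; w = 17; remainder = value at the root: -6*(17)^2 - 8*(17)^1 + 7 = (-1734) + (-136) + (7) = -1863; answer -1863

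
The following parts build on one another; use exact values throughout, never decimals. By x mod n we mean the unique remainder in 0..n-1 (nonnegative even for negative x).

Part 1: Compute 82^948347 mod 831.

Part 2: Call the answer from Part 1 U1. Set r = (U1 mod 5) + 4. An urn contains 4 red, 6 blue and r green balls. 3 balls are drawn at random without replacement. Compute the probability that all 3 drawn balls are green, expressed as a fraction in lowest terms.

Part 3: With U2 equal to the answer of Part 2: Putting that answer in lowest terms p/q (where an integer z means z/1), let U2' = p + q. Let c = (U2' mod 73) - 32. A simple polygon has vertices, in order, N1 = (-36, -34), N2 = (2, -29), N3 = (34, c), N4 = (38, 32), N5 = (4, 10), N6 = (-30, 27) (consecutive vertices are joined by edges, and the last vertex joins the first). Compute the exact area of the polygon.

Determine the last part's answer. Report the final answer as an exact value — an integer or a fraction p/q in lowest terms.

3135

Part 1: squarings mod 831: 82^1=82, 82^2=76, 82^4=790, 82^8=19, 82^16=361, 82^32=685, 82^64=541, 82^128=169, 82^256=307, 82^512=346, 82^1024=52, 82^2048=211, 82^4096=478, 82^8192=790, 82^16384=19, 82^32768=361, 82^65536=685, 82^131072=541, 82^262144=169, 82^524288=307; 82^948347 = 82^1 * 82^2 * 82^8 * 82^16 * 82^32 * 82^64 * 82^2048 * 82^4096 * 82^8192 * 82^16384 * 82^131072 * 82^262144 * 82^524288 = 406 (mod 831); answer 406
Part 2: U1 = 406; r = 5; total draws C(15,3) = 455; favorable C(5,3) = 10; P = 2/91; answer 2/91
Part 3: U2 = 2/91; threaded value p + q = 93; c = -12; cross terms: (-36*-29 - 2*-34)=1112, (2*-12 - 34*-29)=962, (34*32 - 38*-12)=1544, (38*10 - 4*32)=252, (4*27 - -30*10)=408, (-30*-34 - -36*27)=1992; twice the area = |6270| = 6270; area = 3135; answer 3135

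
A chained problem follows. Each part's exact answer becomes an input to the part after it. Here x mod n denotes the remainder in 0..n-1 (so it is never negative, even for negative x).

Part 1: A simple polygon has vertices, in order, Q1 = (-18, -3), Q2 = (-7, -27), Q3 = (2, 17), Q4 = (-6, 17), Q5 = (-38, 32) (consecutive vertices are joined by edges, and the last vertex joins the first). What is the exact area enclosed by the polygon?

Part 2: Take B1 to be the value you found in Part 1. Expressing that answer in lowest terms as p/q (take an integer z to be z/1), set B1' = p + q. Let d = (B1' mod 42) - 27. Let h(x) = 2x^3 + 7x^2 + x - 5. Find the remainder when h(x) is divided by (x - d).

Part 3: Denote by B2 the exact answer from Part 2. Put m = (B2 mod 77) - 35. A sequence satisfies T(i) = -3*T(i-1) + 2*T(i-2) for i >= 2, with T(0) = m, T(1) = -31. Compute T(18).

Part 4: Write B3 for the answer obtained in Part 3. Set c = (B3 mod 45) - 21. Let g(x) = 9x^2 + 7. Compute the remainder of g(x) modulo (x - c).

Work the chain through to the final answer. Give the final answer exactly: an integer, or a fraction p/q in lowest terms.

Part 1: cross terms: (-18*-27 - -7*-3)=465, (-7*17 - 2*-27)=-65, (2*17 - -6*17)=136, (-6*32 - -38*17)=454, (-38*-3 - -18*32)=690; twice the area = |1680| = 1680; area = 840; answer 840
Part 2: B1 = 840; threaded value p + q = 841; d = -26; remainder = value at the root: 2*(-26)^3 + 7*(-26)^2 + 1*(-26)^1 - 5 = (-35152) + (4732) + (-26) + (-5) = -30451; answer -30451
Part 3: B2 = -30451; m = 6; T(2) = -3*(-31) + 2*(6) = 105; iterating: T(2)=105, T(3)=-377, T(4)=1341, T(5)=-4777, T(6)=17013, T(7)=-60593, T(8)=215805, T(9)=-768601, T(10)=2737413, T(11)=-9749441, T(12)=34723149, T(13)=-123668329, T(14)=440451285, T(15)=-1568690513, T(16)=5586974109, T(17)=-19898303353, T(18)=70868858277; answer 70868858277
Part 4: B3 = 70868858277; c = -9; remainder = value at the root: 9*(-9)^2 + 7 = (729) + (7) = 736; answer 736

736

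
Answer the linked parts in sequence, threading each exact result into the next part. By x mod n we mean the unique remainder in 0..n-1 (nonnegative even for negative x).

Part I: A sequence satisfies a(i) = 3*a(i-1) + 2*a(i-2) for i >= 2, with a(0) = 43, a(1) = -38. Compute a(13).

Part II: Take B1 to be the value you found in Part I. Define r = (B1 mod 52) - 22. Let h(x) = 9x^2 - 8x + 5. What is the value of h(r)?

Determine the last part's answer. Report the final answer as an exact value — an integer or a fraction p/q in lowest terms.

2777

Part I: a(2) = 3*(-38) + 2*(43) = -28; iterating: a(2)=-28, a(3)=-160, a(4)=-536, a(5)=-1928, a(6)=-6856, a(7)=-24424, a(8)=-86984, a(9)=-309800, a(10)=-1103368, a(11)=-3929704, a(12)=-13995848, a(13)=-49846952; answer -49846952
Part II: B1 = -49846952; r = 18; 9*(18)^2 - 8*(18)^1 + 5 = (2916) + (-144) + (5) = 2777; answer 2777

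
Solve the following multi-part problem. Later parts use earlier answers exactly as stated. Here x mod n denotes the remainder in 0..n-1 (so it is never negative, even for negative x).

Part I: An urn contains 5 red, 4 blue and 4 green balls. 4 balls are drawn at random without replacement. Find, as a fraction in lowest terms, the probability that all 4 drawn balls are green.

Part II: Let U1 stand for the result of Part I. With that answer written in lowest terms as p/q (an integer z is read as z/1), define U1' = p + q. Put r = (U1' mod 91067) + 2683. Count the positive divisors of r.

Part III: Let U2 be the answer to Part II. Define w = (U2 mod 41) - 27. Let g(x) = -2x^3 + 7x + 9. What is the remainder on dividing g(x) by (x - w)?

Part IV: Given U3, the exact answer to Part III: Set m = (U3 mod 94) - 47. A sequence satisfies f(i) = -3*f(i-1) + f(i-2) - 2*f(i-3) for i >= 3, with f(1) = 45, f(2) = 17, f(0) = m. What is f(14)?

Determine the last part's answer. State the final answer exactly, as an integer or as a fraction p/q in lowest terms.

6936597

Part I: total draws C(13,4) = 715; favorable C(4,4) = 1; P = 1/715; answer 1/715
Part II: U1 = 1/715; threaded value p + q = 716; r = 3399; 3399 = 3 * 11 * 103; number of divisors = (1+1) * (1+1) * (1+1) = 8; answer 8
Part III: U2 = 8; w = -19; remainder = value at the root: -2*(-19)^3 + 7*(-19)^1 + 9 = (13718) + (-133) + (9) = 13594; answer 13594
Part IV: U3 = 13594; m = 11; f(3) = -3*(17) + 1*(45) - 2*(11) = -28; iterating: f(3)=-28, f(4)=11, f(5)=-95, f(6)=352, f(7)=-1173, f(8)=4061, f(9)=-14060, f(10)=48587, f(11)=-167943, f(12)=580536, f(13)=-2006725, f(14)=6936597; answer 6936597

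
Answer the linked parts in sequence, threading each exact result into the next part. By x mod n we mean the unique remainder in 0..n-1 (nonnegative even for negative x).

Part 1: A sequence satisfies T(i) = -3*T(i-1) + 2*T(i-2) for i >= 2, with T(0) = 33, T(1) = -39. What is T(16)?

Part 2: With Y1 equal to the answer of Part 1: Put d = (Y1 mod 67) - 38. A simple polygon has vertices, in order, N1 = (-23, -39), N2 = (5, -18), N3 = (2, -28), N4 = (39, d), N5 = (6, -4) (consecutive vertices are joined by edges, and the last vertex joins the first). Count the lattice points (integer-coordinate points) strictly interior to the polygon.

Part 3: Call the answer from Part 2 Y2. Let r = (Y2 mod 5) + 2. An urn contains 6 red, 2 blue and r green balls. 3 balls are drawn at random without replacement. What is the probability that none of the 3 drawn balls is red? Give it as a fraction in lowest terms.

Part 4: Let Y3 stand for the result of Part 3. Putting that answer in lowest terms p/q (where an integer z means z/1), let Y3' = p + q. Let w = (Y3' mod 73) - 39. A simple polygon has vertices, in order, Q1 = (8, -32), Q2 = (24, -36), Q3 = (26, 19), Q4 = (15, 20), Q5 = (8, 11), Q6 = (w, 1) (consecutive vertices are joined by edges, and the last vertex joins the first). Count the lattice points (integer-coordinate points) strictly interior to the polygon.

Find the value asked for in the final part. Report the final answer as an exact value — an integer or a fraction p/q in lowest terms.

1631

Part 1: T(2) = -3*(-39) + 2*(33) = 183; iterating: T(2)=183, T(3)=-627, T(4)=2247, T(5)=-7995, T(6)=28479, T(7)=-101427, T(8)=361239, T(9)=-1286571, T(10)=4582191, T(11)=-16319715, T(12)=58123527, T(13)=-207010011, T(14)=737277087, T(15)=-2625851283, T(16)=9352108023; answer 9352108023
Part 2: Y1 = 9352108023; d = 18; cross terms: (-23*-18 - 5*-39)=609, (5*-28 - 2*-18)=-104, (2*18 - 39*-28)=1128, (39*-4 - 6*18)=-264, (6*-39 - -23*-4)=-326; twice the area = |1043| = 1043; area = 1043/2; boundary points = 7 + 1 + 1 + 11 + 1 = 21; strictly interior points = area - boundary/2 + 1 = 512; answer 512
Part 3: Y2 = 512; r = 4; total draws C(12,3) = 220; favorable C(6,3) = 20; P = 1/11; answer 1/11
Part 4: Y3 = 1/11; threaded value p + q = 12; w = -27; cross terms: (8*-36 - 24*-32)=480, (24*19 - 26*-36)=1392, (26*20 - 15*19)=235, (15*11 - 8*20)=5, (8*1 - -27*11)=305, (-27*-32 - 8*1)=856; twice the area = |3273| = 3273; area = 3273/2; boundary points = 4 + 1 + 1 + 1 + 5 + 1 = 13; strictly interior points = area - boundary/2 + 1 = 1631; answer 1631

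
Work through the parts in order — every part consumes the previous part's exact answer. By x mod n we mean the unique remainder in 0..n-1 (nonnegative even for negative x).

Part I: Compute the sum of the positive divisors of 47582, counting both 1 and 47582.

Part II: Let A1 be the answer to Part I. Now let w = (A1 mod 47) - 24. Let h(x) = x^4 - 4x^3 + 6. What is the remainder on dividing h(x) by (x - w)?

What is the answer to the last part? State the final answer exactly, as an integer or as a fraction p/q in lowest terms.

Part I: 47582 = 2 * 37 * 643; sigma = (1 + 2) * (1 + 37) * (1 + 643) = 3 * 38 * 644 = 73416; answer 73416
Part II: A1 = 73416; w = -22; remainder = value at the root: 1*(-22)^4 - 4*(-22)^3 + 6 = (234256) + (42592) + (6) = 276854; answer 276854

276854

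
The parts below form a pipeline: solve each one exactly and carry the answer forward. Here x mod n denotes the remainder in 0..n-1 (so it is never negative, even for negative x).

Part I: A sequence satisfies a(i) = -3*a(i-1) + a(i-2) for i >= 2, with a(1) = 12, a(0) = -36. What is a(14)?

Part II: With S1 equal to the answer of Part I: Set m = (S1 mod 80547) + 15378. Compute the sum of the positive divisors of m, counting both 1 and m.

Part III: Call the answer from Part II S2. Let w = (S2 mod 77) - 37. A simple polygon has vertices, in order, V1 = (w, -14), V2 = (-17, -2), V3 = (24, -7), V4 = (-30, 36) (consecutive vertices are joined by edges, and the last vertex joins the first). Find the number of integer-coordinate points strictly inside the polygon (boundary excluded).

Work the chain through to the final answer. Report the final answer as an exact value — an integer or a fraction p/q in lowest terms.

Part I: a(2) = -3*(12) + 1*(-36) = -72; iterating: a(2)=-72, a(3)=228, a(4)=-756, a(5)=2496, a(6)=-8244, a(7)=27228, a(8)=-89928, a(9)=297012, a(10)=-980964, a(11)=3239904, a(12)=-10700676, a(13)=35341932, a(14)=-116726472; answer -116726472
Part II: S1 = -116726472; m = 82056; 82056 = 2^3 * 3 * 13 * 263; sigma = (1 + 2 + 4 + 8) * (1 + 3) * (1 + 13) * (1 + 263) = 15 * 4 * 14 * 264 = 221760; answer 221760
Part III: S2 = 221760; w = -37; cross terms: (-37*-2 - -17*-14)=-164, (-17*-7 - 24*-2)=167, (24*36 - -30*-7)=654, (-30*-14 - -37*36)=1752; twice the area = |2409| = 2409; area = 2409/2; boundary points = 4 + 1 + 1 + 1 = 7; strictly interior points = area - boundary/2 + 1 = 1202; answer 1202

1202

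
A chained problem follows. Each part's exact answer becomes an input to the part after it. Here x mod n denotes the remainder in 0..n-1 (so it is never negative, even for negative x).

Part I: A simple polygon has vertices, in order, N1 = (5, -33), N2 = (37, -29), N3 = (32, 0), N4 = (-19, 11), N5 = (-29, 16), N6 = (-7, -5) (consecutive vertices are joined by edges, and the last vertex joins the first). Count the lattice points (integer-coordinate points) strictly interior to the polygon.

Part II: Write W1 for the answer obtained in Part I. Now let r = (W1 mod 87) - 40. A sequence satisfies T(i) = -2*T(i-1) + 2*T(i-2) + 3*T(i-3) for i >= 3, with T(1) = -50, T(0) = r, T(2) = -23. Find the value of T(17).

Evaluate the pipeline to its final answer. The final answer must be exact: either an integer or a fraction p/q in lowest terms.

3605429

Part I: cross terms: (5*-29 - 37*-33)=1076, (37*0 - 32*-29)=928, (32*11 - -19*0)=352, (-19*16 - -29*11)=15, (-29*-5 - -7*16)=257, (-7*-33 - 5*-5)=256; twice the area = |2884| = 2884; area = 1442; boundary points = 4 + 1 + 1 + 5 + 1 + 4 = 16; strictly interior points = area - boundary/2 + 1 = 1435; answer 1435
Part II: W1 = 1435; r = 3; T(3) = -2*(-23) + 2*(-50) + 3*(3) = -45; iterating: T(3)=-45, T(4)=-106, T(5)=53, T(6)=-453, T(7)=694, T(8)=-2135, T(9)=4299, T(10)=-10786, T(11)=23765, T(12)=-56205, T(13)=127582, T(14)=-296279, T(15)=679107, T(16)=-1568026, T(17)=3605429; answer 3605429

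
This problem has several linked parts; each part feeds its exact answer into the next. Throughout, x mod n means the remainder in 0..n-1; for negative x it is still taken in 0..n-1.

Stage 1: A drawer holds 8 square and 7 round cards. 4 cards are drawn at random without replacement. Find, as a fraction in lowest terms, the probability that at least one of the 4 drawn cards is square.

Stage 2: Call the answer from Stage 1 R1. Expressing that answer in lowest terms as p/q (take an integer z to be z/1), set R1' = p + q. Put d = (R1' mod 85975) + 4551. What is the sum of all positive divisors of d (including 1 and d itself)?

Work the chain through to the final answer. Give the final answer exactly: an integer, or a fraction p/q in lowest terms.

8820

Stage 1: total draws C(15,4) = 1365; complement C(7,4) = 35; favorable 1365 - 35 = 1330; P = 38/39; answer 38/39
Stage 2: R1 = 38/39; threaded value p + q = 77; d = 4628; 4628 = 2^2 * 13 * 89; sigma = (1 + 2 + 4) * (1 + 13) * (1 + 89) = 7 * 14 * 90 = 8820; answer 8820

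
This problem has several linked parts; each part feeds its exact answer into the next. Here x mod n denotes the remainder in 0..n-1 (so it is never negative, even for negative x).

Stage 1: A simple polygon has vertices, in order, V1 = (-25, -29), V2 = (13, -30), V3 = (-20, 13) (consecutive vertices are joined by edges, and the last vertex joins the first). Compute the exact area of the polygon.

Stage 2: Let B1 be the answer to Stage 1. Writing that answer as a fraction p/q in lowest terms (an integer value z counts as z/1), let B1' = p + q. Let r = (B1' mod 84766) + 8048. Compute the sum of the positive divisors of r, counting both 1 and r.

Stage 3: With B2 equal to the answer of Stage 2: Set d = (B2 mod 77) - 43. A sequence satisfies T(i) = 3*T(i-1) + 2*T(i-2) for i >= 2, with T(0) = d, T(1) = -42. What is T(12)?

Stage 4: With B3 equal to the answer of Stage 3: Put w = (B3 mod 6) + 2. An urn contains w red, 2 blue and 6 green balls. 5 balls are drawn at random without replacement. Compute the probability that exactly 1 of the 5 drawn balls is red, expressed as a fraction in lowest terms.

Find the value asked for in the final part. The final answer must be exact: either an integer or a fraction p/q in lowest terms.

Stage 1: cross terms: (-25*-30 - 13*-29)=1127, (13*13 - -20*-30)=-431, (-20*-29 - -25*13)=905; twice the area = |1601| = 1601; area = 1601/2; answer 1601/2
Stage 2: B1 = 1601/2; threaded value p + q = 1603; r = 9651; 9651 = 3 * 3217; sigma = (1 + 3) * (1 + 3217) = 4 * 3218 = 12872; answer 12872
Stage 3: B2 = 12872; d = -30; T(2) = 3*(-42) + 2*(-30) = -186; iterating: T(2)=-186, T(3)=-642, T(4)=-2298, T(5)=-8178, T(6)=-29130, T(7)=-103746, T(8)=-369498, T(9)=-1315986, T(10)=-4686954, T(11)=-16692834, T(12)=-59452410; answer -59452410
Stage 4: B3 = -59452410; w = 2; total draws C(10,5) = 252; favorable C(2,1)*C(8,4) = 140; P = 5/9; answer 5/9

5/9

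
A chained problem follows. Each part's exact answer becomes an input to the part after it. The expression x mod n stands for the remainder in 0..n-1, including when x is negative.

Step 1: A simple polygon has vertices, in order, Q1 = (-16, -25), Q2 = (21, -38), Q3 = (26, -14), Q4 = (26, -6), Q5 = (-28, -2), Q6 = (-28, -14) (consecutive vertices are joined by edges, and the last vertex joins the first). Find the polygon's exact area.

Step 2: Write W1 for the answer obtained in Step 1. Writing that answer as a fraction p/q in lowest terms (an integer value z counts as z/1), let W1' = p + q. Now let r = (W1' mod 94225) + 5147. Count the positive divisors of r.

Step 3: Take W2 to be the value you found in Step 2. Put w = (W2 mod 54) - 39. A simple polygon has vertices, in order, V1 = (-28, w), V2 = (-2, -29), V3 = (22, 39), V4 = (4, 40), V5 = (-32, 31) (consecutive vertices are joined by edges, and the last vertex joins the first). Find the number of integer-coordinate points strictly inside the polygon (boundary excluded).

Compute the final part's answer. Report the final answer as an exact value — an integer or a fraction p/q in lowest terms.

2209

Step 1: cross terms: (-16*-38 - 21*-25)=1133, (21*-14 - 26*-38)=694, (26*-6 - 26*-14)=208, (26*-2 - -28*-6)=-220, (-28*-14 - -28*-2)=336, (-28*-25 - -16*-14)=476; twice the area = |2627| = 2627; area = 2627/2; answer 2627/2
Step 2: W1 = 2627/2; threaded value p + q = 2629; r = 7776; 7776 = 2^5 * 3^5; number of divisors = (5+1) * (5+1) = 36; answer 36
Step 3: W2 = 36; w = -3; cross terms: (-28*-29 - -2*-3)=806, (-2*39 - 22*-29)=560, (22*40 - 4*39)=724, (4*31 - -32*40)=1404, (-32*-3 - -28*31)=964; twice the area = |4458| = 4458; area = 2229; boundary points = 26 + 4 + 1 + 9 + 2 = 42; strictly interior points = area - boundary/2 + 1 = 2209; answer 2209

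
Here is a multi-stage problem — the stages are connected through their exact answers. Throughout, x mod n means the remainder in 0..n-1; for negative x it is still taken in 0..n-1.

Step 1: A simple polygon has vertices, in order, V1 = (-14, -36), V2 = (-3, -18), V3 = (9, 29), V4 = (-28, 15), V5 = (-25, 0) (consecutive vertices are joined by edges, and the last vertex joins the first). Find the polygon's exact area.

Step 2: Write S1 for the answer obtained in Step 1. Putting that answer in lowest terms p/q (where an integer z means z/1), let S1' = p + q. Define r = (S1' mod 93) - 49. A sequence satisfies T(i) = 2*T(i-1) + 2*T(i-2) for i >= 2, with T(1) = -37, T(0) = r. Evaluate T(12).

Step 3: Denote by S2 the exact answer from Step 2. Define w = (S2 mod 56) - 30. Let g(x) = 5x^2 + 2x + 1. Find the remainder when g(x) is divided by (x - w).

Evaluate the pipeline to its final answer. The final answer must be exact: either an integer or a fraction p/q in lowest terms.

169

Step 1: cross terms: (-14*-18 - -3*-36)=144, (-3*29 - 9*-18)=75, (9*15 - -28*29)=947, (-28*0 - -25*15)=375, (-25*-36 - -14*0)=900; twice the area = |2441| = 2441; area = 2441/2; answer 2441/2
Step 2: S1 = 2441/2; threaded value p + q = 2443; r = -24; T(2) = 2*(-37) + 2*(-24) = -122; iterating: T(2)=-122, T(3)=-318, T(4)=-880, T(5)=-2396, T(6)=-6552, T(7)=-17896, T(8)=-48896, T(9)=-133584, T(10)=-364960, T(11)=-997088, T(12)=-2724096; answer -2724096
Step 3: S2 = -2724096; w = -6; remainder = value at the root: 5*(-6)^2 + 2*(-6)^1 + 1 = (180) + (-12) + (1) = 169; answer 169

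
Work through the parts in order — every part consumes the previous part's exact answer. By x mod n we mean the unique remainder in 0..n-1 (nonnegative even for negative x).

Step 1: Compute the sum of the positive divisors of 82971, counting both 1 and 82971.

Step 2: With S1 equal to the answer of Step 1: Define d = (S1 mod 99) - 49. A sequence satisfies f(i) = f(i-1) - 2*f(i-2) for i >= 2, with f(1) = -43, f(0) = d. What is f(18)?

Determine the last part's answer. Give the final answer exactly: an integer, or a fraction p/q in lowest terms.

10979

Step 1: 82971 = 3^3 * 7 * 439; sigma = (1 + 3 + 9 + 27) * (1 + 7) * (1 + 439) = 40 * 8 * 440 = 140800; answer 140800
Step 2: S1 = 140800; d = -27; f(2) = 1*(-43) - 2*(-27) = 11; iterating: f(2)=11, f(3)=97, f(4)=75, f(5)=-119, f(6)=-269, f(7)=-31, f(8)=507, f(9)=569, f(10)=-445, f(11)=-1583, f(12)=-693, f(13)=2473, f(14)=3859, f(15)=-1087, f(16)=-8805, f(17)=-6631, f(18)=10979; answer 10979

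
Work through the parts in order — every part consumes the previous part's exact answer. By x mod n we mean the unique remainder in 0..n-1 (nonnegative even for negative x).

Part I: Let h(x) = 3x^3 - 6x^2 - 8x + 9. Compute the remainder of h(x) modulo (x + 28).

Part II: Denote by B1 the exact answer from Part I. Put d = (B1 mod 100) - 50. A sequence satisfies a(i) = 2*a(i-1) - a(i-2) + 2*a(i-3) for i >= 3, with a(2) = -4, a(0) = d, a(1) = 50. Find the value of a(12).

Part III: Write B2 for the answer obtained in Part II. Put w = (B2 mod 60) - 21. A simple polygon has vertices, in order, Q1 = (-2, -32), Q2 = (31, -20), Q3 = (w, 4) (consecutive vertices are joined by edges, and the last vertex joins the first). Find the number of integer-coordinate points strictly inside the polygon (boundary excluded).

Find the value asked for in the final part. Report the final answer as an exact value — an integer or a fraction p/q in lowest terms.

Part I: remainder = value at the root: 3*(-28)^3 - 6*(-28)^2 - 8*(-28)^1 + 9 = (-65856) + (-4704) + (224) + (9) = -70327; answer -70327
Part II: B1 = -70327; d = 23; a(3) = 2*(-4) - 1*(50) + 2*(23) = -12; iterating: a(3)=-12, a(4)=80, a(5)=164, a(6)=224, a(7)=444, a(8)=992, a(9)=1988, a(10)=3872, a(11)=7740, a(12)=15584; answer 15584
Part III: B2 = 15584; w = 23; cross terms: (-2*-20 - 31*-32)=1032, (31*4 - 23*-20)=584, (23*-32 - -2*4)=-728; twice the area = |888| = 888; area = 444; boundary points = 3 + 8 + 1 = 12; strictly interior points = area - boundary/2 + 1 = 439; answer 439

439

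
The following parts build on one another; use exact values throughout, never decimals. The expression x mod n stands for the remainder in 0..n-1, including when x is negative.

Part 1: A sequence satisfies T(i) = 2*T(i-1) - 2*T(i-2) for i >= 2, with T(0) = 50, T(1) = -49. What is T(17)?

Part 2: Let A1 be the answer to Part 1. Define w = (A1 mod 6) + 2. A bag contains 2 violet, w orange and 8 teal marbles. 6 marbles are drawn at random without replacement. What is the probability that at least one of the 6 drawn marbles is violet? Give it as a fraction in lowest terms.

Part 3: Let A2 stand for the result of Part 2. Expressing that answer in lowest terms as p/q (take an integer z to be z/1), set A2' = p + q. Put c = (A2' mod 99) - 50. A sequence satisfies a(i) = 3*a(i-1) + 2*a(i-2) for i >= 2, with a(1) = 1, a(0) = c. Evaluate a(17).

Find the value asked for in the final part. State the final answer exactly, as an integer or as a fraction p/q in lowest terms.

-8524238285

Part 1: T(2) = 2*(-49) - 2*(50) = -198; iterating: T(2)=-198, T(3)=-298, T(4)=-200, T(5)=196, T(6)=792, T(7)=1192, T(8)=800, T(9)=-784, T(10)=-3168, T(11)=-4768, T(12)=-3200, T(13)=3136, T(14)=12672, T(15)=19072, T(16)=12800, T(17)=-12544; answer -12544
Part 2: A1 = -12544; w = 4; total draws C(14,6) = 3003; complement C(12,6) = 924; favorable 3003 - 924 = 2079; P = 9/13; answer 9/13
Part 3: A2 = 9/13; threaded value p + q = 22; c = -28; a(2) = 3*(1) + 2*(-28) = -53; iterating: a(2)=-53, a(3)=-157, a(4)=-577, a(5)=-2045, a(6)=-7289, a(7)=-25957, a(8)=-92449, a(9)=-329261, a(10)=-1172681, a(11)=-4176565, a(12)=-14875057, a(13)=-52978301, a(14)=-188685017, a(15)=-672011653, a(16)=-2393404993, a(17)=-8524238285; answer -8524238285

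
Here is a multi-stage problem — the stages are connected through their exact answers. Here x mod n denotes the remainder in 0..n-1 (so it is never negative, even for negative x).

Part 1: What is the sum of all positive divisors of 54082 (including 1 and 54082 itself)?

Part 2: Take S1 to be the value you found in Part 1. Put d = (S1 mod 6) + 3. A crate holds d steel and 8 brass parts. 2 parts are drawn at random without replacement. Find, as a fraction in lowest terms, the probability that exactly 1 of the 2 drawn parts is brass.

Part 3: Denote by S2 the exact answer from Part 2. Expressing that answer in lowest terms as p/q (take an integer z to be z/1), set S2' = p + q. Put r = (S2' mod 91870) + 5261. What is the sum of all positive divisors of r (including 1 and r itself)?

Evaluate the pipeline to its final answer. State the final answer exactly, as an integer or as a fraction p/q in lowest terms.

Part 1: 54082 = 2 * 7 * 3863; sigma = (1 + 2) * (1 + 7) * (1 + 3863) = 3 * 8 * 3864 = 92736; answer 92736
Part 2: S1 = 92736; d = 3; total draws C(11,2) = 55; favorable C(8,1)*C(3,1) = 24; P = 24/55; answer 24/55
Part 3: S2 = 24/55; threaded value p + q = 79; r = 5340; 5340 = 2^2 * 3 * 5 * 89; sigma = (1 + 2 + 4) * (1 + 3) * (1 + 5) * (1 + 89) = 7 * 4 * 6 * 90 = 15120; answer 15120

15120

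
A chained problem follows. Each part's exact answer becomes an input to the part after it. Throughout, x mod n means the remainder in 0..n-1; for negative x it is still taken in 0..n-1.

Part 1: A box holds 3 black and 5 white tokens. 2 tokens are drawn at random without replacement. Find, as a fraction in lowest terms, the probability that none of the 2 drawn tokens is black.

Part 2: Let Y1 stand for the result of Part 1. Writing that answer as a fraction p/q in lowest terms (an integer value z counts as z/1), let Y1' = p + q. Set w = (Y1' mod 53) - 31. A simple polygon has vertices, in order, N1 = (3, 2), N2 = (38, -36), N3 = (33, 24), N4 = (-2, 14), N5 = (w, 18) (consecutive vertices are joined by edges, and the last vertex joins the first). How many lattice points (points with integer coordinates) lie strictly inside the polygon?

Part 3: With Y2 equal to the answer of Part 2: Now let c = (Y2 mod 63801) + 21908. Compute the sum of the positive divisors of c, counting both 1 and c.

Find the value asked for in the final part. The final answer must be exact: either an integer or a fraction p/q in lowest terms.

Part 1: total draws C(8,2) = 28; favorable C(5,2) = 10; P = 5/14; answer 5/14
Part 2: Y1 = 5/14; threaded value p + q = 19; w = -12; cross terms: (3*-36 - 38*2)=-184, (38*24 - 33*-36)=2100, (33*14 - -2*24)=510, (-2*18 - -12*14)=132, (-12*2 - 3*18)=-78; twice the area = |2480| = 2480; area = 1240; boundary points = 1 + 5 + 5 + 2 + 1 = 14; strictly interior points = area - boundary/2 + 1 = 1234; answer 1234
Part 3: Y2 = 1234; c = 23142; 23142 = 2 * 3 * 7 * 19 * 29; sigma = (1 + 2) * (1 + 3) * (1 + 7) * (1 + 19) * (1 + 29) = 3 * 4 * 8 * 20 * 30 = 57600; answer 57600

57600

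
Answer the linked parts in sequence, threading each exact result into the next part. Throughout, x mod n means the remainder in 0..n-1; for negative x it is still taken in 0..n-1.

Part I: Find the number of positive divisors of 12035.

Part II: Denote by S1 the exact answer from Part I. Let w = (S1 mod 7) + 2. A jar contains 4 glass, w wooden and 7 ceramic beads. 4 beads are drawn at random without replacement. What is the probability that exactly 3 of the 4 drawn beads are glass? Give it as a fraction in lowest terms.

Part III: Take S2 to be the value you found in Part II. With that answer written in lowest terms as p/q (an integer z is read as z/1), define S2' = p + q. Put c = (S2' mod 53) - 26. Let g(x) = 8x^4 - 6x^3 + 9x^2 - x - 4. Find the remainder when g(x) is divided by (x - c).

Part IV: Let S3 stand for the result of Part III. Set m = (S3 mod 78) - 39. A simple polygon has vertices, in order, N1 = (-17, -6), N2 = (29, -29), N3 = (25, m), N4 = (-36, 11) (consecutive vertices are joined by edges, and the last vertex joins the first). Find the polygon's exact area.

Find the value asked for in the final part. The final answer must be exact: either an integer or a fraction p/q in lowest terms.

Part I: 12035 = 5 * 29 * 83; number of divisors = (1+1) * (1+1) * (1+1) = 8; answer 8
Part II: S1 = 8; w = 3; total draws C(14,4) = 1001; favorable C(4,3)*C(10,1) = 40; P = 40/1001; answer 40/1001
Part III: S2 = 40/1001; threaded value p + q = 1041; c = 8; remainder = value at the root: 8*(8)^4 - 6*(8)^3 + 9*(8)^2 - 1*(8)^1 - 4 = (32768) + (-3072) + (576) + (-8) + (-4) = 30260; answer 30260
Part IV: S3 = 30260; m = 35; cross terms: (-17*-29 - 29*-6)=667, (29*35 - 25*-29)=1740, (25*11 - -36*35)=1535, (-36*-6 - -17*11)=403; twice the area = |4345| = 4345; area = 4345/2; answer 4345/2

4345/2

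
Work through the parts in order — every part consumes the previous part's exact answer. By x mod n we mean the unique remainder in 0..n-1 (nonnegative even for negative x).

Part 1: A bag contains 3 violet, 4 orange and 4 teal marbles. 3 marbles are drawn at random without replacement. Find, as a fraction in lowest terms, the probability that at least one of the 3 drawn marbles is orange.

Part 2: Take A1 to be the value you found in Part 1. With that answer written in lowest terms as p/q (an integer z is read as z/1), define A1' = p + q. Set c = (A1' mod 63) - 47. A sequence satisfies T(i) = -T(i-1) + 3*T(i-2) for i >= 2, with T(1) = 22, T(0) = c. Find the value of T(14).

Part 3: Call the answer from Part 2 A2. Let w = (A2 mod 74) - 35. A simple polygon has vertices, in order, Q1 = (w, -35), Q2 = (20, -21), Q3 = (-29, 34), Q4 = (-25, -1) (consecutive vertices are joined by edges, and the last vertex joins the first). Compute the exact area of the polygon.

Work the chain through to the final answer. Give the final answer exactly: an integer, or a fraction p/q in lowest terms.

Part 1: total draws C(11,3) = 165; complement C(7,3) = 35; favorable 165 - 35 = 130; P = 26/33; answer 26/33
Part 2: A1 = 26/33; threaded value p + q = 59; c = 12; T(2) = -1*(22) + 3*(12) = 14; iterating: T(2)=14, T(3)=52, T(4)=-10, T(5)=166, T(6)=-196, T(7)=694, T(8)=-1282, T(9)=3364, T(10)=-7210, T(11)=17302, T(12)=-38932, T(13)=90838, T(14)=-207634; answer -207634
Part 3: A2 = -207634; w = -25; cross terms: (-25*-21 - 20*-35)=1225, (20*34 - -29*-21)=71, (-29*-1 - -25*34)=879, (-25*-35 - -25*-1)=850; twice the area = |3025| = 3025; area = 3025/2; answer 3025/2

3025/2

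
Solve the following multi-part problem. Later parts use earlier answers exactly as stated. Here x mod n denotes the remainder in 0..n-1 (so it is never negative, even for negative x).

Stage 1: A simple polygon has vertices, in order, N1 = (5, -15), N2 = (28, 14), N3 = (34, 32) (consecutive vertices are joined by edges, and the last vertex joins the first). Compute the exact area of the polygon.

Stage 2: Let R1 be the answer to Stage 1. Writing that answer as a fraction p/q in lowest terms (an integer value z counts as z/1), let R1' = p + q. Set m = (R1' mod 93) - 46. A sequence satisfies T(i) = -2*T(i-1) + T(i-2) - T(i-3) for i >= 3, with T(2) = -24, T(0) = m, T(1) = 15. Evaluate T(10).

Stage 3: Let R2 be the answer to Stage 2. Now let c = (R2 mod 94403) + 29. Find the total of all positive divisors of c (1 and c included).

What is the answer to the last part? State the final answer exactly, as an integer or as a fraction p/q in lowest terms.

Stage 1: cross terms: (5*14 - 28*-15)=490, (28*32 - 34*14)=420, (34*-15 - 5*32)=-670; twice the area = |240| = 240; area = 120; answer 120
Stage 2: R1 = 120; threaded value p + q = 121; m = -18; T(3) = -2*(-24) + 1*(15) - 1*(-18) = 81; iterating: T(3)=81, T(4)=-201, T(5)=507, T(6)=-1296, T(7)=3300, T(8)=-8403, T(9)=21402, T(10)=-54507; answer -54507
Stage 3: R2 = -54507; c = 39925; 39925 = 5^2 * 1597; sigma = (1 + 5 + 25) * (1 + 1597) = 31 * 1598 = 49538; answer 49538

49538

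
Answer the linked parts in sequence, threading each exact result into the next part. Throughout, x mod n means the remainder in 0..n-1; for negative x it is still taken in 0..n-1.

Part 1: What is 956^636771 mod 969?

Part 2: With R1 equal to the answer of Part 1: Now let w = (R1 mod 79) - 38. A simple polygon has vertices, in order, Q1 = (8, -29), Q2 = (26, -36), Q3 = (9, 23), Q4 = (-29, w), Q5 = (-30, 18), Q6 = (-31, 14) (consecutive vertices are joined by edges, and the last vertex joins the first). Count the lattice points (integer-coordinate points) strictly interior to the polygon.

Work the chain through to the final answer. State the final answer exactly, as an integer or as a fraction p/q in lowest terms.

2007

Part 1: squarings mod 969: 956^1=956, 956^2=169, 956^4=460, 956^8=358, 956^16=256, 956^32=613, 956^64=766, 956^128=511, 956^256=460, 956^512=358, 956^1024=256, 956^2048=613, 956^4096=766, 956^8192=511, 956^16384=460, 956^32768=358, 956^65536=256, 956^131072=613, 956^262144=766, 956^524288=511; 956^636771 = 956^1 * 956^2 * 956^32 * 956^64 * 956^256 * 956^512 * 956^1024 * 956^4096 * 956^8192 * 956^32768 * 956^65536 * 956^524288 = 710 (mod 969); answer 710
Part 2: R1 = 710; w = 40; cross terms: (8*-36 - 26*-29)=466, (26*23 - 9*-36)=922, (9*40 - -29*23)=1027, (-29*18 - -30*40)=678, (-30*14 - -31*18)=138, (-31*-29 - 8*14)=787; twice the area = |4018| = 4018; area = 2009; boundary points = 1 + 1 + 1 + 1 + 1 + 1 = 6; strictly interior points = area - boundary/2 + 1 = 2007; answer 2007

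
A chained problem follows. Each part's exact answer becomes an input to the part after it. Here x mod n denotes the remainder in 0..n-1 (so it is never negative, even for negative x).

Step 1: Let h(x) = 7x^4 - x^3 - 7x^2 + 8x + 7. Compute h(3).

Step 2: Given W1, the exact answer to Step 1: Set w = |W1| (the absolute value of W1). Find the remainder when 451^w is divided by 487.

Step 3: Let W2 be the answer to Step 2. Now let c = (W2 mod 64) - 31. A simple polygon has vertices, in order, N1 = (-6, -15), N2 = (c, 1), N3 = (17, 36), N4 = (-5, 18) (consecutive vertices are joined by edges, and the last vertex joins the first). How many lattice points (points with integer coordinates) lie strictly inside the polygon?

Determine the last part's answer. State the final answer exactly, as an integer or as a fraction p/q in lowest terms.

625

Step 1: 7*(3)^4 - 1*(3)^3 - 7*(3)^2 + 8*(3)^1 + 7 = (567) + (-27) + (-63) + (24) + (7) = 508; answer 508
Step 2: W1 = 508; w = 508; squarings mod 487: 451^1=451, 451^2=322, 451^4=440, 451^8=261, 451^16=428, 451^32=72, 451^64=314, 451^128=222, 451^256=97; 451^508 = 451^4 * 451^8 * 451^16 * 451^32 * 451^64 * 451^128 * 451^256 = 235 (mod 487); answer 235
Step 3: W2 = 235; c = 12; cross terms: (-6*1 - 12*-15)=174, (12*36 - 17*1)=415, (17*18 - -5*36)=486, (-5*-15 - -6*18)=183; twice the area = |1258| = 1258; area = 629; boundary points = 2 + 5 + 2 + 1 = 10; strictly interior points = area - boundary/2 + 1 = 625; answer 625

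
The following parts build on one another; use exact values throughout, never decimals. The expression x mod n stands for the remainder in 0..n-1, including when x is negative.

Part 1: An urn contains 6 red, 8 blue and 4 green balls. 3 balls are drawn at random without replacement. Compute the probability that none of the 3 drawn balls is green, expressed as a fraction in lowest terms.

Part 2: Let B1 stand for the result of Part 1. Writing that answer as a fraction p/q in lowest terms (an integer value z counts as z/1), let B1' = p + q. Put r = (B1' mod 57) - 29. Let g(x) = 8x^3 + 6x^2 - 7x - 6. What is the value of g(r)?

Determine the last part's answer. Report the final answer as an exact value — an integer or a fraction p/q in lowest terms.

Part 1: total draws C(18,3) = 816; favorable C(14,3) = 364; P = 91/204; answer 91/204
Part 2: B1 = 91/204; threaded value p + q = 295; r = -19; 8*(-19)^3 + 6*(-19)^2 - 7*(-19)^1 - 6 = (-54872) + (2166) + (133) + (-6) = -52579; answer -52579

-52579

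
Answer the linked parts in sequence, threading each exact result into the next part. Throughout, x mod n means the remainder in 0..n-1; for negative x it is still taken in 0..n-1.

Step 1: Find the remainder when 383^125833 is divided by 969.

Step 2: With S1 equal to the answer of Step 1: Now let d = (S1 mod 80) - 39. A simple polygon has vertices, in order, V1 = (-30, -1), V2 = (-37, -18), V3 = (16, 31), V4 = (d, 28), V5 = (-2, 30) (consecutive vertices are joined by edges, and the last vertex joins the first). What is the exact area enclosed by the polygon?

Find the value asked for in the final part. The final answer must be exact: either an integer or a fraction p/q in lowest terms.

Step 1: squarings mod 969: 383^1=383, 383^2=370, 383^4=271, 383^8=766, 383^16=511, 383^32=460, 383^64=358, 383^128=256, 383^256=613, 383^512=766, 383^1024=511, 383^2048=460, 383^4096=358, 383^8192=256, 383^16384=613, 383^32768=766, 383^65536=511; 383^125833 = 383^1 * 383^8 * 383^128 * 383^256 * 383^512 * 383^2048 * 383^8192 * 383^16384 * 383^32768 * 383^65536 = 128 (mod 969); answer 128
Step 2: S1 = 128; d = 9; cross terms: (-30*-18 - -37*-1)=503, (-37*31 - 16*-18)=-859, (16*28 - 9*31)=169, (9*30 - -2*28)=326, (-2*-1 - -30*30)=902; twice the area = |1041| = 1041; area = 1041/2; answer 1041/2

1041/2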